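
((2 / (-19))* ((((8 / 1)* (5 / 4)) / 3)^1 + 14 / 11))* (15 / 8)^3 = -1125/352 = -3.20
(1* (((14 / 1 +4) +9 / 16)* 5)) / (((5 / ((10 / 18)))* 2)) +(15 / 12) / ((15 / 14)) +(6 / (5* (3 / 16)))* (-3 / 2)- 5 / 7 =-13411/3360 = -3.99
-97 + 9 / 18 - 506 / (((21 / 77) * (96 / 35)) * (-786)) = -10824851/113184 = -95.64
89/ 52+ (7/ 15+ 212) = 167059/780 = 214.18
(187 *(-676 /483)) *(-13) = 1643356/483 = 3402.39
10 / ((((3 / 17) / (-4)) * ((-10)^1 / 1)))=68/3 = 22.67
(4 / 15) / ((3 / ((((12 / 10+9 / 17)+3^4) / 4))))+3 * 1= 6169/1275 = 4.84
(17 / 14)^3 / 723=4913/1983912 = 0.00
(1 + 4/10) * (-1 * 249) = -1743/5 = -348.60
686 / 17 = 40.35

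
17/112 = 0.15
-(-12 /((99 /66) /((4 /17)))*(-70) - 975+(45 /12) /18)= 343955/408 = 843.03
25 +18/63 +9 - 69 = -243/7 = -34.71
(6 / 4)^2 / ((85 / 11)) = 99/340 = 0.29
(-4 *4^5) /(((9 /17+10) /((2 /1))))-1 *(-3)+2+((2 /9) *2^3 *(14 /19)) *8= -23340331/30609 = -762.53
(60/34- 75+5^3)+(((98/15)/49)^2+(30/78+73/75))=2642408/49725 = 53.14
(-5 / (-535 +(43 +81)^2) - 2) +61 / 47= -489988/697527 = -0.70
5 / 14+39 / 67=881/938 = 0.94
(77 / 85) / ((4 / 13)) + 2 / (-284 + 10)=136797/46580 = 2.94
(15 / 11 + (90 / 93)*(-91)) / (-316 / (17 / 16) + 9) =502605/1671923 = 0.30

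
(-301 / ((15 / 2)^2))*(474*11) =-2092552/75 = -27900.69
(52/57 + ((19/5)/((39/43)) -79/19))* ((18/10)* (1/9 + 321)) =545.71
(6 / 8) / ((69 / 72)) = 18/23 = 0.78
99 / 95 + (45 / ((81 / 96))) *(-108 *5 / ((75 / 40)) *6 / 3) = -2918301/95 = -30718.96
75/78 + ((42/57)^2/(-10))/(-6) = 136649/140790 = 0.97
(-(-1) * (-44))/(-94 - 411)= 44/505 = 0.09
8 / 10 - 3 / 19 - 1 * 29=-2694/95 = -28.36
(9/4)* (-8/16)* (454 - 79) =-3375/8 = -421.88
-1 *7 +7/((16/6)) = -35/8 = -4.38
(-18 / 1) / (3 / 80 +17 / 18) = -12960/707 = -18.33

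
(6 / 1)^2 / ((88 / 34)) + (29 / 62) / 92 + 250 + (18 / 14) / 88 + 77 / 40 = 583825547/2196040 = 265.85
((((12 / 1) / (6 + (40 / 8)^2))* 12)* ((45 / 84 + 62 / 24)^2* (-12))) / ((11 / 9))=-7413552/16709 = -443.69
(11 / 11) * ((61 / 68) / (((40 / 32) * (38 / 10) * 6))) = 61/1938 = 0.03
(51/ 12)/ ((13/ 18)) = 153/26 = 5.88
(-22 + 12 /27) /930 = -97/4185 = -0.02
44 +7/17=755/17 = 44.41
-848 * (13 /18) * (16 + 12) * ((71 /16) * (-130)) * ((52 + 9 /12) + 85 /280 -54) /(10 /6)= -33705191/6 = -5617531.83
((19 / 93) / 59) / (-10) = -19/54870 = 0.00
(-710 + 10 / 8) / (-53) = 2835/212 = 13.37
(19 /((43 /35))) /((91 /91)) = 665/43 = 15.47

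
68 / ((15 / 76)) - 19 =4883/15 = 325.53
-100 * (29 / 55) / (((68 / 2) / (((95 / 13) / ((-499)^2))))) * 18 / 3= -165300/605321431 = 0.00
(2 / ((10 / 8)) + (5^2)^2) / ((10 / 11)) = 34463/50 = 689.26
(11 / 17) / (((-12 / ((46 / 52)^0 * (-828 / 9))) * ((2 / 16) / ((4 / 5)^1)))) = 8096/255 = 31.75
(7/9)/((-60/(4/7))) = -1/135 = -0.01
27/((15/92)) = 165.60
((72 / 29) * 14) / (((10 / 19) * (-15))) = -3192/725 = -4.40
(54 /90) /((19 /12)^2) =432/1805 = 0.24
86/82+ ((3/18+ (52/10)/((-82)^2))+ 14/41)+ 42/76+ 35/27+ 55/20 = 106183453/17247060 = 6.16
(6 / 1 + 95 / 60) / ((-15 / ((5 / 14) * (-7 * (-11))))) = -13.90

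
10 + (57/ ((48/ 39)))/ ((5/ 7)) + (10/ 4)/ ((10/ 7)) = 6127/80 = 76.59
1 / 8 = 0.12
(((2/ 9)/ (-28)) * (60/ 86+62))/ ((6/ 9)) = -674/903 = -0.75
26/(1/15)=390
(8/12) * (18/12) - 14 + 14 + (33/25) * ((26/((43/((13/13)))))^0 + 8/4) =124/25 = 4.96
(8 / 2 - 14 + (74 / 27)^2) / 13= -1814/9477 = -0.19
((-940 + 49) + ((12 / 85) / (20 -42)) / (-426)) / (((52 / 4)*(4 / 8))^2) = -236596136/11219065 = -21.09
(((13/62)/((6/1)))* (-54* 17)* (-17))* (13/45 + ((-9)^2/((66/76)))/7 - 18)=-57102643/23870 = -2392.23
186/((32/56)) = 651/2 = 325.50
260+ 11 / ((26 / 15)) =6925/26 = 266.35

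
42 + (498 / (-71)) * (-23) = 14436/71 = 203.32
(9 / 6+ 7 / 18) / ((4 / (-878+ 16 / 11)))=-27319/66 = -413.92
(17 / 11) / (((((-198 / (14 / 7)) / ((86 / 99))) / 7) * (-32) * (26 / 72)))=5117/622908 = 0.01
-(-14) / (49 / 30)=60/7 = 8.57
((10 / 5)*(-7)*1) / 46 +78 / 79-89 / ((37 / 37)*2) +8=-130159/3634 = -35.82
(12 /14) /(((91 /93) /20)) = 11160/637 = 17.52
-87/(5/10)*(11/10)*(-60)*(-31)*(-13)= 4628052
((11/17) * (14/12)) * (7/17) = 0.31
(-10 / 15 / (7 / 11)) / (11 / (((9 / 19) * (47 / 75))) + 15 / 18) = -2068/74795 = -0.03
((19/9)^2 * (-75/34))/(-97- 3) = 361/3672 = 0.10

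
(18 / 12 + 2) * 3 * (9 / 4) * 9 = 1701/8 = 212.62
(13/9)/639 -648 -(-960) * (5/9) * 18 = 51482965/5751 = 8952.00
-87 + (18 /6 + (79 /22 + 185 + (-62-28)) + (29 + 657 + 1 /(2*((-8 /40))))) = 7679/11 = 698.09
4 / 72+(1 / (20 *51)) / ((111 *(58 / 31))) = 40539/729640 = 0.06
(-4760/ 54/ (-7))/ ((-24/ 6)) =-85/27 = -3.15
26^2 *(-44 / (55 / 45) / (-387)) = 2704/43 = 62.88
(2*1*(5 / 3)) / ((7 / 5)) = 50/21 = 2.38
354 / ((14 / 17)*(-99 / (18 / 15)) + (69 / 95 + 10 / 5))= -285855/52661 = -5.43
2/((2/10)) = 10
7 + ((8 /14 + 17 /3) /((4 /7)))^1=215/12 = 17.92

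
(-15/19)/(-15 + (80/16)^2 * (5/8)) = -1.26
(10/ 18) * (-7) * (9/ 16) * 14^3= -12005/2 = -6002.50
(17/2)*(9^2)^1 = 1377/2 = 688.50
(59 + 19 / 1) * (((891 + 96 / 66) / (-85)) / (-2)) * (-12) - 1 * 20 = -4613056/935 = -4933.75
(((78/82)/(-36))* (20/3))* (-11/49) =715/18081 = 0.04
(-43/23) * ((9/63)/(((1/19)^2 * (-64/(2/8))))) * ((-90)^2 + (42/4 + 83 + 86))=257045357/82432 = 3118.27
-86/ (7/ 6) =-516/7 = -73.71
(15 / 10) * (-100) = -150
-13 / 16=-0.81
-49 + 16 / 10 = -237/5 = -47.40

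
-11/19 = -0.58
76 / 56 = 1.36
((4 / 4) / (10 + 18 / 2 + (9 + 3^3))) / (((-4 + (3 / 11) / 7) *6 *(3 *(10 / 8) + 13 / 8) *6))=-14/590175 = 0.00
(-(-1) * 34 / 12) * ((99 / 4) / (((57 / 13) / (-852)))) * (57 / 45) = -172601/10 = -17260.10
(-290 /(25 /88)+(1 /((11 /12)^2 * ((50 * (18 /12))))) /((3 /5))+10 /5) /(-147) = 616358/88935 = 6.93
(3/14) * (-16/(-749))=24/5243 = 0.00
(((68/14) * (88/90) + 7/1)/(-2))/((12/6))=-3701/1260 = -2.94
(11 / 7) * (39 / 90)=143/210 = 0.68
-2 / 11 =-0.18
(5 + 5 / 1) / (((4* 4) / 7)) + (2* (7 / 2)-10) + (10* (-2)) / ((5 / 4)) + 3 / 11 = -1263/88 = -14.35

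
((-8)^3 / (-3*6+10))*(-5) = -320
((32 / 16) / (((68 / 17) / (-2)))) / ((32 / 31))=-31/32 = -0.97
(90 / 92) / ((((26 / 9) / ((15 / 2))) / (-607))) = -3687525/2392 = -1541.61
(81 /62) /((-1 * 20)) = -81/1240 = -0.07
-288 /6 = -48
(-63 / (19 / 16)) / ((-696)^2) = -7/63916 = 0.00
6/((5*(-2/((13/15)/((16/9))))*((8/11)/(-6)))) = 3861/1600 = 2.41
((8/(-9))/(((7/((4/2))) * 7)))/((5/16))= -256/2205 = -0.12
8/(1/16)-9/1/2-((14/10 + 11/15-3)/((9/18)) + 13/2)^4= -318126601/810000 = -392.75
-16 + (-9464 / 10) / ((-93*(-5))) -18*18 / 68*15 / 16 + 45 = 14227621/632400 = 22.50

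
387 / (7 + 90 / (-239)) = 92493/1583 = 58.43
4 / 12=1/3 = 0.33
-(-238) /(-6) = -119/3 = -39.67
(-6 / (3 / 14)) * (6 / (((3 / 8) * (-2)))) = 224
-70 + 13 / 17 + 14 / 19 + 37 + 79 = 15343/323 = 47.50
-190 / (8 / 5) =-475/4 = -118.75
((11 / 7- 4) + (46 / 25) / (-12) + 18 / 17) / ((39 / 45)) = -27187/15470 = -1.76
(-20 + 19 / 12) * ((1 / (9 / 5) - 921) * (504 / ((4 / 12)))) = 25630696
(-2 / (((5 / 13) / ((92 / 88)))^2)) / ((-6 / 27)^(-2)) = -178802/245025 = -0.73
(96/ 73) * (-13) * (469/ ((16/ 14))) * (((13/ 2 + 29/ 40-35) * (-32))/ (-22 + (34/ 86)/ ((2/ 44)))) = 171096828/365 = 468758.43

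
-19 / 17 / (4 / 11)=-209/68 = -3.07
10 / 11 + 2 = 32/11 = 2.91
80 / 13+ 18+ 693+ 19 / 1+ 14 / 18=86221/117 = 736.93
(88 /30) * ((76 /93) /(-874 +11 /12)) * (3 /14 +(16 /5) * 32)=-48039904/170513175 = -0.28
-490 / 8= -245/4 = -61.25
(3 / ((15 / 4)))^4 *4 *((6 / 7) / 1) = 6144/4375 = 1.40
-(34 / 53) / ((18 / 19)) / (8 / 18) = -323/212 = -1.52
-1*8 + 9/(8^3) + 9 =521/512 = 1.02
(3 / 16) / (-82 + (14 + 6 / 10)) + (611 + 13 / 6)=9918539/16176 = 613.16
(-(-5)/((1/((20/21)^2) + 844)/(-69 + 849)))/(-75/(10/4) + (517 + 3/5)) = 3900000/412071979 = 0.01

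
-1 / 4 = -0.25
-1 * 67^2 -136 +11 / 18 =-83239/18 = -4624.39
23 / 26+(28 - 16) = 335/26 = 12.88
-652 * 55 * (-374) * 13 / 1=174351320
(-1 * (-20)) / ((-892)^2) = 5/198916 = 0.00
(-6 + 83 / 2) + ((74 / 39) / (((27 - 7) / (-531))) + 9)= -382/65 = -5.88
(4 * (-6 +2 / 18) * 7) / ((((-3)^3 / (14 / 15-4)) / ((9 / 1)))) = -68264/405 = -168.55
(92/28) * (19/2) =437/14 = 31.21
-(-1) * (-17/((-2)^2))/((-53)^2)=-17/11236 = 0.00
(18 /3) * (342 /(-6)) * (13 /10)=-2223/5 = -444.60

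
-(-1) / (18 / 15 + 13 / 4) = 0.22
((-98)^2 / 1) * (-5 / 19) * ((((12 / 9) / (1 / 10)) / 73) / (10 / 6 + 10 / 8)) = -158.27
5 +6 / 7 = 41/7 = 5.86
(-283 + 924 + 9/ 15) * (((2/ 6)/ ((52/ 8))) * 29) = 186064/195 = 954.17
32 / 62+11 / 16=597/496 = 1.20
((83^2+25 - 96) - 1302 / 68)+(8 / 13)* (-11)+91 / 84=18015479/2652 = 6793.17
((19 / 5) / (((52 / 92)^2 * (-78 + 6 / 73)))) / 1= -733723/4806360 = -0.15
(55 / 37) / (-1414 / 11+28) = -605/40922 = -0.01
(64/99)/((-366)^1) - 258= -4674218/18117 = -258.00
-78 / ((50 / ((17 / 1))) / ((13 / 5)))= -8619/125 = -68.95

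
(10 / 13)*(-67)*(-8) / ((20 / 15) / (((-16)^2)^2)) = 263454720/13 = 20265747.69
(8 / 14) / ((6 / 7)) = 0.67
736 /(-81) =-736/81 = -9.09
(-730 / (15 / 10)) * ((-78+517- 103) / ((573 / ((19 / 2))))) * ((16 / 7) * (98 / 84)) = -12427520/1719 = -7229.51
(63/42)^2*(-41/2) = -369/8 = -46.12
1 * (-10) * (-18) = 180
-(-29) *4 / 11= 116/11 = 10.55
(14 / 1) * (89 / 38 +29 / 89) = 63161/1691 = 37.35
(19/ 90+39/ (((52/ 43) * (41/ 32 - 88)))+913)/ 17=15198773/283050 = 53.70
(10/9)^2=100/81 = 1.23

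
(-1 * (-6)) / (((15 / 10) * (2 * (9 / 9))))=2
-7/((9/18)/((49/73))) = -686/73 = -9.40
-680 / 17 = -40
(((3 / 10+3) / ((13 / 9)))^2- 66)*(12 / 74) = -3081573/312650 = -9.86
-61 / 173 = -0.35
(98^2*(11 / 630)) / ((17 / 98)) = 739508/765 = 966.68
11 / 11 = 1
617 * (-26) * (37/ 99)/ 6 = -296777/297 = -999.25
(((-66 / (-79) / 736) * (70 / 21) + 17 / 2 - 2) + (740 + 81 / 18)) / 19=10916591/276184 = 39.53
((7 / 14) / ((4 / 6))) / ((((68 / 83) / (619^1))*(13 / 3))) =462393/3536 = 130.77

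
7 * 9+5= 68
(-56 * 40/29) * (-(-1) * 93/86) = -104160/1247 = -83.53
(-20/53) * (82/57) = -1640/3021 = -0.54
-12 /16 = -3/4 = -0.75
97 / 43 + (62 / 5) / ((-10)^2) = 2.38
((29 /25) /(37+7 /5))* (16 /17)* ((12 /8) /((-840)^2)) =29/479808000 = 0.00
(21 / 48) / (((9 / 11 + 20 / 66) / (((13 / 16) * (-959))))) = -2879877/9472 = -304.04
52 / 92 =13/23 = 0.57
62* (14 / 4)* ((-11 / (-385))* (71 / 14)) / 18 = 2201/1260 = 1.75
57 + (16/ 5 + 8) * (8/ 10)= 1649/25 = 65.96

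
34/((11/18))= 612/11 = 55.64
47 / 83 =0.57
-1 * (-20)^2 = -400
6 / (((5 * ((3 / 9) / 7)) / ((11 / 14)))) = 99/5 = 19.80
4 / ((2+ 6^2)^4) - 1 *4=-4.00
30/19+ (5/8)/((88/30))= 11985/6688 = 1.79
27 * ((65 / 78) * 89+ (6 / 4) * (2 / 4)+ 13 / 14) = 57339/28 = 2047.82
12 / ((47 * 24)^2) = 1/106032 = 0.00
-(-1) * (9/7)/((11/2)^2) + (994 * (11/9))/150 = 4654849/571725 = 8.14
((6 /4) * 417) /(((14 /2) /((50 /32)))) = 139.62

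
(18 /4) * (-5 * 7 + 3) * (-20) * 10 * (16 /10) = 46080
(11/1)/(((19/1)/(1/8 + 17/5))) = 1551/760 = 2.04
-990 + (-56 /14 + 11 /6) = -992.17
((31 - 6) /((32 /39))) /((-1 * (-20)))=1.52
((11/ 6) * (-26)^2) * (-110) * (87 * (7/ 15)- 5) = -14559688/3 = -4853229.33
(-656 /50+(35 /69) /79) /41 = -0.32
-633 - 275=-908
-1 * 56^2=-3136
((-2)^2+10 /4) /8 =13/16 = 0.81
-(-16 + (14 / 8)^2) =207/16 = 12.94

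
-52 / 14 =-26/7 = -3.71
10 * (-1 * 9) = -90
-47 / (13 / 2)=-94/13 = -7.23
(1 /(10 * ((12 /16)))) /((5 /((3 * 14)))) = 28/25 = 1.12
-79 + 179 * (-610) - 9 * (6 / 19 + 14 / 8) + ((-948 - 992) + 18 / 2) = -8452613/76 = -111218.59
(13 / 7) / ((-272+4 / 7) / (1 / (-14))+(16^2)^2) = 13/485352 = 0.00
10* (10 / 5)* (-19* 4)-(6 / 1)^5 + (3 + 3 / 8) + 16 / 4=-74309/8 = -9288.62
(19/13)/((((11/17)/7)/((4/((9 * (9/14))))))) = 126616/11583 = 10.93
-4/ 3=-1.33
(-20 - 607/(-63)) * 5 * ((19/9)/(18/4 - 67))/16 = 12407/113400 = 0.11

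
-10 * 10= -100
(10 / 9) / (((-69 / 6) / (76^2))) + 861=62707/207 = 302.93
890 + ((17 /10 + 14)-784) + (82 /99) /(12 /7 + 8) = 1024823/8415 = 121.79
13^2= 169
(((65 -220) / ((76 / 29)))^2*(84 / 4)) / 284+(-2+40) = 486640117/1640384 = 296.66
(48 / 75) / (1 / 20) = 64/5 = 12.80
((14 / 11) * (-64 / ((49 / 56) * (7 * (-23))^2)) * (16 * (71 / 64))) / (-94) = 9088/13401157 = 0.00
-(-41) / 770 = 41/770 = 0.05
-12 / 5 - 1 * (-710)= 3538/5 = 707.60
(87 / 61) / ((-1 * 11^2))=-87/7381 = -0.01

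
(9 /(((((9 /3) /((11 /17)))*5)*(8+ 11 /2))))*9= 22/85 = 0.26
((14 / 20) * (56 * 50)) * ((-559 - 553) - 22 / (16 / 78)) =-2389730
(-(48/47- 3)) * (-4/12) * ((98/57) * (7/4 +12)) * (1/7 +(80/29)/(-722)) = -121605715/56092902 = -2.17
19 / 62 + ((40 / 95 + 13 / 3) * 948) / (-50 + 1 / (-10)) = -52913459/590178 = -89.66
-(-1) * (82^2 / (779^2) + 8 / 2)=4.01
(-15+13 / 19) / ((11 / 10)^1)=-2720/209 = -13.01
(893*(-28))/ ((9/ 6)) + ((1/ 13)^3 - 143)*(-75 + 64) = -99499966/6591 = -15096.34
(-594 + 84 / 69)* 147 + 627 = -1989777/23 = -86512.04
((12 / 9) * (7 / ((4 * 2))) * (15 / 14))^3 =125/64 = 1.95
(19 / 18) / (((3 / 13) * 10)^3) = 41743/486000 = 0.09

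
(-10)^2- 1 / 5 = 499/5 = 99.80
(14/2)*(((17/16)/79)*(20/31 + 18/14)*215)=1531445/39184 = 39.08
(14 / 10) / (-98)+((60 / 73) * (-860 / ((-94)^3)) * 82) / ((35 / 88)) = 85507321/530535530 = 0.16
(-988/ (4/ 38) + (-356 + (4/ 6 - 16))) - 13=-29311/3 = -9770.33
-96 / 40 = -12/5 = -2.40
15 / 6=5/2 = 2.50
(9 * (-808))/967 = -7272/967 = -7.52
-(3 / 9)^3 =-1/27 = -0.04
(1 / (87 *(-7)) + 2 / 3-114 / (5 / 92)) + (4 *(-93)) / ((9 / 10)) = -2510.27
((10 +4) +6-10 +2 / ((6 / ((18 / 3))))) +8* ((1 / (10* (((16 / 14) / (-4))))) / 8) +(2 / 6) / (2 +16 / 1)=6301/540 = 11.67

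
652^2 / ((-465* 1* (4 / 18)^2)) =-2869452/155 = -18512.59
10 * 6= 60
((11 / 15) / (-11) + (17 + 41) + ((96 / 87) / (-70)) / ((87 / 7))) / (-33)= -1.76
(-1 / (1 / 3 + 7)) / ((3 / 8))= -4/11 = -0.36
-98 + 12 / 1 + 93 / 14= -1111/14 = -79.36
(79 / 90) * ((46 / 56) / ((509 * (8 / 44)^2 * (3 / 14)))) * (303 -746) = -97396651/1099440 = -88.59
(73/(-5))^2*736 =3922144/25 = 156885.76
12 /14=6/7 = 0.86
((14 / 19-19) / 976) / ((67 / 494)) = -4511/32696 = -0.14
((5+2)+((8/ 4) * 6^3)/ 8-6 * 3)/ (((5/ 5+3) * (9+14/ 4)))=43/50 = 0.86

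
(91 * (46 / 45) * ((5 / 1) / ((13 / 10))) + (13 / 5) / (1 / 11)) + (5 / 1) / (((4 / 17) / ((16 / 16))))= 73373/180 = 407.63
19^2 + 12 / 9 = 1087/3 = 362.33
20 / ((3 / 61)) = 1220/3 = 406.67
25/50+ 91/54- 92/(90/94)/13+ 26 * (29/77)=619721/135135 = 4.59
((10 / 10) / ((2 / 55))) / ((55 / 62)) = 31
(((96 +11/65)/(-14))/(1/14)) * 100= -125020/13 = -9616.92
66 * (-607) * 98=-3926076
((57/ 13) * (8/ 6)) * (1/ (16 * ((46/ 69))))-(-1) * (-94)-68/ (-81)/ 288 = -3542465/37908 = -93.45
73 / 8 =9.12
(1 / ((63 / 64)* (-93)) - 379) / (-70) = 444125/82026 = 5.41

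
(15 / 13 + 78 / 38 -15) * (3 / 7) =-5.05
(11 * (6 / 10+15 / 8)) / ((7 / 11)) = 11979/280 = 42.78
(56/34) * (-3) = -84/17 = -4.94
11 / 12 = 0.92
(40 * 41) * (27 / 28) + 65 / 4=44735/28 = 1597.68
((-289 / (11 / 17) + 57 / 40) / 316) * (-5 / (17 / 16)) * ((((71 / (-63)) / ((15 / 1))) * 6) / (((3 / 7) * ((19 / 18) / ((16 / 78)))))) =-222534448/164201895 = -1.36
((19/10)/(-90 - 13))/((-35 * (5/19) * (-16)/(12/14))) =-1083/10094000 = 0.00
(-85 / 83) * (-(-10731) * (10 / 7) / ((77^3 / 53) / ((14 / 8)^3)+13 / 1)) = -69061650/7127459 = -9.69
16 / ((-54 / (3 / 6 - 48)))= 380/27 = 14.07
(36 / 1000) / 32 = 9/8000 = 0.00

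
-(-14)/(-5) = -14/5 = -2.80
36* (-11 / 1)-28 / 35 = -1984/5 = -396.80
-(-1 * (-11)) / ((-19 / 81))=891/19 = 46.89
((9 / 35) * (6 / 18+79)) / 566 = 0.04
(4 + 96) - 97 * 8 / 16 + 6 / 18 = 311/6 = 51.83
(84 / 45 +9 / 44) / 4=1367/2640 = 0.52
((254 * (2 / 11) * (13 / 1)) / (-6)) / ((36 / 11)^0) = -3302/33 = -100.06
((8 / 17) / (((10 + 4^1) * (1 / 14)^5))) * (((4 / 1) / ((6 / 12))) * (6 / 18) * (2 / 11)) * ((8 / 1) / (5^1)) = 39337984/2805 = 14024.24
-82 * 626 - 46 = -51378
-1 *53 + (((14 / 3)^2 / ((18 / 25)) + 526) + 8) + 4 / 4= 41492/81 = 512.25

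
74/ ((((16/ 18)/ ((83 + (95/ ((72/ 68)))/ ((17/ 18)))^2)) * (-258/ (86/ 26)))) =-879231/26 = -33816.58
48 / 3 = 16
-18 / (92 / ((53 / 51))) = -0.20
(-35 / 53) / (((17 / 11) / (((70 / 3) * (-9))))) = 80850/901 = 89.73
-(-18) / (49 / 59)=1062/49 = 21.67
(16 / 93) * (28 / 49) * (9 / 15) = 64/1085 = 0.06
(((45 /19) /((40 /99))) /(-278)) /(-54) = 33/84512 = 0.00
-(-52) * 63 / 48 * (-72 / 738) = -273/41 = -6.66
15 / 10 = 3/2 = 1.50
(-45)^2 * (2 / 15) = 270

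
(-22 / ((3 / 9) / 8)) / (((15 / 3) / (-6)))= 633.60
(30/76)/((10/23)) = 69/76 = 0.91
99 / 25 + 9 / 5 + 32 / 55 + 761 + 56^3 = 48505419/275 = 176383.34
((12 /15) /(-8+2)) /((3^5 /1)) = -2/3645 = 0.00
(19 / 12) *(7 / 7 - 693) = -3287/3 = -1095.67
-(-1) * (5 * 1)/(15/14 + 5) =14/17 = 0.82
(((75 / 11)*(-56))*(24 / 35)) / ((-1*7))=2880/77 = 37.40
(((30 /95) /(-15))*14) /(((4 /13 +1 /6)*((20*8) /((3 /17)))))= -819/1195100 = 0.00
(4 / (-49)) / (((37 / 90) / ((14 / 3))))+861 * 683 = 152308077/259 = 588062.07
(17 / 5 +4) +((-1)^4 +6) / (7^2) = 264/35 = 7.54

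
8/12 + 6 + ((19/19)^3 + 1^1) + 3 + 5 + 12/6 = 56/3 = 18.67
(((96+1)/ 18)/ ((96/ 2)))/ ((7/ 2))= 97/3024 = 0.03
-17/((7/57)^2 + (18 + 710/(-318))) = -2927349/2717678 = -1.08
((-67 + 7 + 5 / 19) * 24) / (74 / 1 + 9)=-27240/1577 = -17.27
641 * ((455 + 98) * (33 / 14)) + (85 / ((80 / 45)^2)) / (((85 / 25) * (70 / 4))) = 748647381/896 = 835543.95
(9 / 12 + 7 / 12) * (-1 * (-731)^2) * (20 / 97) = -42748880/291 = -146903.37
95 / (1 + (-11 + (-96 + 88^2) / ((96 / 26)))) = 285/6184 = 0.05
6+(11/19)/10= 1151/190 = 6.06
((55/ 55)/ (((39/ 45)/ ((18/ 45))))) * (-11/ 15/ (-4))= 11/130 = 0.08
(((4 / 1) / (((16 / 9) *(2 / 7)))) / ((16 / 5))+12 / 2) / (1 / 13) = 109.99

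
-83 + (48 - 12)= -47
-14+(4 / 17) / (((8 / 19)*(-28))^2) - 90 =-22177431/213248 = -104.00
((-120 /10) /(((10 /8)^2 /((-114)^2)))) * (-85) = 8483788.80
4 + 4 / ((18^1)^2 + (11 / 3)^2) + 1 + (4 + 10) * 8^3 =7173.01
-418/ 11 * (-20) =760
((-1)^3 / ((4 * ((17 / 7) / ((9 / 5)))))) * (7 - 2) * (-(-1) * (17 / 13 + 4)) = -4347/884 = -4.92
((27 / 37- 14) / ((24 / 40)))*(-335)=822425/111 = 7409.23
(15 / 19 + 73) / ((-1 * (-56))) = 701/532 = 1.32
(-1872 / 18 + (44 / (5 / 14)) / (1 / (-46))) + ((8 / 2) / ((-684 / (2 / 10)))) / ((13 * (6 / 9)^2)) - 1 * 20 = -28608529/4940 = -5791.20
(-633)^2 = 400689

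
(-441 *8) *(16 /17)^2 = -3125.15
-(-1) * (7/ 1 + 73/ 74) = 591/74 = 7.99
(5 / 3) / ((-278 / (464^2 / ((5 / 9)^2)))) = -2906496/695 = -4182.01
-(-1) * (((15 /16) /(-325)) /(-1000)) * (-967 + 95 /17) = -6129/2210000 = 0.00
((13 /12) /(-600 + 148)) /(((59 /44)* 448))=-143/35841792 = 0.00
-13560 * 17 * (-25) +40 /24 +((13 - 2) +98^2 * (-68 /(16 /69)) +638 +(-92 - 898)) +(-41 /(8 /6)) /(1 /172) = 8822996/3 = 2940998.67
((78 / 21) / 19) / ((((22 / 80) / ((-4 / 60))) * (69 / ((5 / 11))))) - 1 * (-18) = 59961478/3331251 = 18.00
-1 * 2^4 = -16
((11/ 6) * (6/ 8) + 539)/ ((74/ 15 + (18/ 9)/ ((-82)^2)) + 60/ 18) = 109004445/1667612 = 65.37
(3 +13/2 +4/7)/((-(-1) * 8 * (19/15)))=2115/2128 = 0.99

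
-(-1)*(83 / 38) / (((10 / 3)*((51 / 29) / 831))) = 2000217/6460 = 309.63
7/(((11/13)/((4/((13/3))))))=84/11 = 7.64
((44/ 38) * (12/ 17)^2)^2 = 10036224/30151081 = 0.33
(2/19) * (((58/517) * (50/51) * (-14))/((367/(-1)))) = 81200/183857091 = 0.00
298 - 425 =-127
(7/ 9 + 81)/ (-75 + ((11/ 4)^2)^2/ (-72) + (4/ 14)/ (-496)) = -327090176/303160201 = -1.08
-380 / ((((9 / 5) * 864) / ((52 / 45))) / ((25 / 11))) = -30875/48114 = -0.64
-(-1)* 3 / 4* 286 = 429/2 = 214.50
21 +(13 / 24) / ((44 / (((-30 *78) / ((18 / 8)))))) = 541/66 = 8.20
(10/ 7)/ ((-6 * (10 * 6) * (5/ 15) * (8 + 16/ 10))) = -5/4032 = 0.00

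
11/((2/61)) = 671/2 = 335.50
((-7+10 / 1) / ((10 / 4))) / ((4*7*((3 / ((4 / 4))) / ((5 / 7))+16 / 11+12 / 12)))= 11/1708 = 0.01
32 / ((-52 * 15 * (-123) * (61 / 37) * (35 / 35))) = 296/1463085 = 0.00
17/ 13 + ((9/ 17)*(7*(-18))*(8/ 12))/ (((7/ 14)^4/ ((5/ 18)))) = -43391/221 = -196.34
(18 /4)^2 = 81/4 = 20.25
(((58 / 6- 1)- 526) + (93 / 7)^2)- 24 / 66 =-551699/1617 = -341.19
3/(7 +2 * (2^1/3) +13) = 9/64 = 0.14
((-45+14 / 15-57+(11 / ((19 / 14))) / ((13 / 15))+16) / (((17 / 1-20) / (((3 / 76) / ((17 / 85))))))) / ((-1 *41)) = -3421/28158 = -0.12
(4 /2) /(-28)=-1/14 = -0.07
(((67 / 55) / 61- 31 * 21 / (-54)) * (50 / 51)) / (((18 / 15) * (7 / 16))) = 145848200/6467769 = 22.55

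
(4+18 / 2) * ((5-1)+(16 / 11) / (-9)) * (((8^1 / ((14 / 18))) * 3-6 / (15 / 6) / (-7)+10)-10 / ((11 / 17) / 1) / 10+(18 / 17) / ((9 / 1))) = 36740756/18513 = 1984.59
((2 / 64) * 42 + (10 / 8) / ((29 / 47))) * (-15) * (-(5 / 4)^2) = 580875/7424 = 78.24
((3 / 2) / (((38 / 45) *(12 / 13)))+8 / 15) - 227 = -1023913/4560 = -224.54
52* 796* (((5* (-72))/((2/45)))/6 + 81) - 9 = -52526457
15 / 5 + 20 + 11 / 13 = 310/13 = 23.85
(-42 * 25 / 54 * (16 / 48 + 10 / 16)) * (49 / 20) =-39445/864 = -45.65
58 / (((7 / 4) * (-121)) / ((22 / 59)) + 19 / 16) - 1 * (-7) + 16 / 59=3834991/534953 = 7.17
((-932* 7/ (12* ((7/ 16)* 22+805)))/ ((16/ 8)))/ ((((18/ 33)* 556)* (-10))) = 2563/23293620 = 0.00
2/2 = 1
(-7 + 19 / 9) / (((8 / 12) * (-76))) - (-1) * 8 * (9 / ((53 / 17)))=140119/6042 = 23.19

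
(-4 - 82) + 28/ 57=-85.51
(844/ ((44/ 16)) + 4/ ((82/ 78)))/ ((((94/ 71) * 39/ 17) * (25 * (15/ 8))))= 2.18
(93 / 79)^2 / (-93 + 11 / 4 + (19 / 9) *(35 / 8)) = -622728/36403753 = -0.02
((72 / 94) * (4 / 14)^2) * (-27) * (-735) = 58320/47 = 1240.85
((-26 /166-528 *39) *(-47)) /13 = 6179231/83 = 74448.57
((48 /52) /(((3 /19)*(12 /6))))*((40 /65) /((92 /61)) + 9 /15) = 57266/19435 = 2.95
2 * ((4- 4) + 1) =2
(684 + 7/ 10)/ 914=0.75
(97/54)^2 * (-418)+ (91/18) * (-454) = -5312915/1458 = -3643.97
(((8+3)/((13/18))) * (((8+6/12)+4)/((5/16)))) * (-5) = -39600/13 = -3046.15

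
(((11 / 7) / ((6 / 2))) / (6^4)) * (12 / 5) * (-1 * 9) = -0.01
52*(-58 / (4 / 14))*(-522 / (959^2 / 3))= 2361528/131383 = 17.97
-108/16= -6.75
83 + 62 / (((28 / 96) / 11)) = 16949/7 = 2421.29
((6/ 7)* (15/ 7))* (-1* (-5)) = 450/49 = 9.18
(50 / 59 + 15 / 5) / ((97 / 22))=4994/5723 = 0.87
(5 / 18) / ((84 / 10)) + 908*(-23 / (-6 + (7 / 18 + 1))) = 284191547/62748 = 4529.09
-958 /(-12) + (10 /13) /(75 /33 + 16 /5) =1877627/23478 = 79.97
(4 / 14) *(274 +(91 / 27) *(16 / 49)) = 103988/1323 = 78.60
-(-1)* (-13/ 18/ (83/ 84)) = -0.73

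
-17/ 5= -3.40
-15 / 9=-5/3 = -1.67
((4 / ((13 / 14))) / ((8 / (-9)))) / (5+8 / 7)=-441/559 = -0.79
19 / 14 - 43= -583/14 = -41.64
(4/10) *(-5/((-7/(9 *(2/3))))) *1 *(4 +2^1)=72/7 = 10.29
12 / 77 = 0.16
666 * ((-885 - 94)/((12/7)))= -760683/2 = -380341.50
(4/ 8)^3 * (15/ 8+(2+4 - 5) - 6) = -25/64 = -0.39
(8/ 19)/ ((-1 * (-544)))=1/1292 = 0.00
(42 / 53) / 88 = 21/2332 = 0.01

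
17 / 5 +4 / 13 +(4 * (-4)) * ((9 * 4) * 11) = -411599/65 = -6332.29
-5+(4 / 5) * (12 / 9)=-59/15 = -3.93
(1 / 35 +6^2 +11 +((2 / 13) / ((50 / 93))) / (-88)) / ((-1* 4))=-9414469/800800 = -11.76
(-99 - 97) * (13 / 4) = -637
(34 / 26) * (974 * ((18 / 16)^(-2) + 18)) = 25201276/1053 = 23932.84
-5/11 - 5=-60/11 = -5.45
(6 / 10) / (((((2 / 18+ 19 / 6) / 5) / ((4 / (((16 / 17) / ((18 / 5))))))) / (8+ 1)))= 37179/295 = 126.03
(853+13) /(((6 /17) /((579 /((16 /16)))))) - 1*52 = 1420621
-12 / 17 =-0.71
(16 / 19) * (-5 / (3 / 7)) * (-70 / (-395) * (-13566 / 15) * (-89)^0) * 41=15300544/237 = 64559.26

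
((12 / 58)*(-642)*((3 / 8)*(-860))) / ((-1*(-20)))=124227/58 = 2141.84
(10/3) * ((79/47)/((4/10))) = 1975/141 = 14.01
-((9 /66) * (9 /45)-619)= 618.97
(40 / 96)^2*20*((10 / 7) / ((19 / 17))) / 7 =10625/16758 = 0.63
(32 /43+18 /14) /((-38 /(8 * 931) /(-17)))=6763.63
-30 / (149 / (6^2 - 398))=10860/149 = 72.89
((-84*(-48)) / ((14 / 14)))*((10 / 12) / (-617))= -3360/617 = -5.45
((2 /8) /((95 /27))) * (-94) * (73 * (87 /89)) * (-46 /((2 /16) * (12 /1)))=123577758/8455 = 14615.94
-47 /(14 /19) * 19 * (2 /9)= -16967/63 = -269.32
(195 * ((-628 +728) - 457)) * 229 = -15941835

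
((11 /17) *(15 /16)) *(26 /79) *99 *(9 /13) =147015/10744 = 13.68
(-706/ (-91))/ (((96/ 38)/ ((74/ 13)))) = 17.48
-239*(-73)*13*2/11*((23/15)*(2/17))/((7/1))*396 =250399344/595 = 420839.23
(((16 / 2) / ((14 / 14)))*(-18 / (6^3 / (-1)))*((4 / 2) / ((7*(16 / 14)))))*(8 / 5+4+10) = 13/5 = 2.60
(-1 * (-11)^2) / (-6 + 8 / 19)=2299/106 = 21.69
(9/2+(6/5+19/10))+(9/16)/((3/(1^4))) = 623/80 = 7.79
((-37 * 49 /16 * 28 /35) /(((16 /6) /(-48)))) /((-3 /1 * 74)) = -147/20 = -7.35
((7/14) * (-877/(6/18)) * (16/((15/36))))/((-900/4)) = 28064/125 = 224.51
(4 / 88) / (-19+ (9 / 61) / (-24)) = -244/102025 = 0.00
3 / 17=0.18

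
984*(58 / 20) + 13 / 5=14281/5 = 2856.20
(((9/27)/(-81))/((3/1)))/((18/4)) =-2/6561 = 0.00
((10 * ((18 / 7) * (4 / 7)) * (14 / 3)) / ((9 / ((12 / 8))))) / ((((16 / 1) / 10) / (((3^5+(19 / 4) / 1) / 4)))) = 24775/56 = 442.41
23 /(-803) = -0.03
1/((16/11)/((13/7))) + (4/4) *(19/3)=2557/336 = 7.61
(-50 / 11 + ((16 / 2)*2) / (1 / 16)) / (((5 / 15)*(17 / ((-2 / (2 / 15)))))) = -124470/187 = -665.61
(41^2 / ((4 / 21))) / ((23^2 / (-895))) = -31594395/2116 = -14931.19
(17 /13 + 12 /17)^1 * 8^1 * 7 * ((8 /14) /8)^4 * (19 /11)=8455/1667666 = 0.01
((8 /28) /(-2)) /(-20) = 1/140 = 0.01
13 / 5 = 2.60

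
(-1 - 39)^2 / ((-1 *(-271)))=1600/271 = 5.90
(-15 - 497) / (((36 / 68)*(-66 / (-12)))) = -17408/99 = -175.84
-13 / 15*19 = -247/15 = -16.47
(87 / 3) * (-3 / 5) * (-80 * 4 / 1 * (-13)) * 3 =-217152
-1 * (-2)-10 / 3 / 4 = 7/6 = 1.17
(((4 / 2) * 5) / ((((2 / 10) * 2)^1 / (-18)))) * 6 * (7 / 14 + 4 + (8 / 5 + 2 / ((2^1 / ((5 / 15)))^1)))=-17370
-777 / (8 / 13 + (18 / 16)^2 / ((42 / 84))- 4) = 323232/355 = 910.51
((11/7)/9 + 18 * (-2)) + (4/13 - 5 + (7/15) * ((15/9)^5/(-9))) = -24589261/597051 = -41.18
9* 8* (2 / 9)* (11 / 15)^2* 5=1936/45 = 43.02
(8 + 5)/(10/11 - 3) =-143/23 = -6.22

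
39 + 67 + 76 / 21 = 2302/21 = 109.62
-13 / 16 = -0.81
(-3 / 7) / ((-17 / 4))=12/119 = 0.10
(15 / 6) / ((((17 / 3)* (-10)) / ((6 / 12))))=-3/136 = -0.02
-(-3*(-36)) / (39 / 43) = -119.08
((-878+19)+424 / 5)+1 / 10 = -774.10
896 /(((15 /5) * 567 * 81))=128/19683 = 0.01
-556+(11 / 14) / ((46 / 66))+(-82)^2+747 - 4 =2225705/322 = 6912.13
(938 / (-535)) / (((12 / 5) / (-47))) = 22043/642 = 34.33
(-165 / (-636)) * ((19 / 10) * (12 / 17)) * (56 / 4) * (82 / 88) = 16359/3604 = 4.54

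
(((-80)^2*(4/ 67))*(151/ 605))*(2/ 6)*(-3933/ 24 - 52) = -15172480/2211 = -6862.27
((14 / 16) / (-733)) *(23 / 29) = -161/170056 = 0.00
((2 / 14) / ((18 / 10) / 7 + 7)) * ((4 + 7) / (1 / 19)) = 1045/254 = 4.11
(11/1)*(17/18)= 187/18 = 10.39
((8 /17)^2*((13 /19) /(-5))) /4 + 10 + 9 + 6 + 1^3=713622/27455 = 25.99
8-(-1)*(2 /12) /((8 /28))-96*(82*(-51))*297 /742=715461317/4452 = 160705.60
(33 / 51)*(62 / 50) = 341/425 = 0.80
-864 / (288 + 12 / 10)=-720/241 = -2.99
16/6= 8/3 = 2.67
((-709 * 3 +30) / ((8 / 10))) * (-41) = 107471.25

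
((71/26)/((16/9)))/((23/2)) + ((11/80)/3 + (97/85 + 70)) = 43502701/609960 = 71.32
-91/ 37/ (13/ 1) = -7/37 = -0.19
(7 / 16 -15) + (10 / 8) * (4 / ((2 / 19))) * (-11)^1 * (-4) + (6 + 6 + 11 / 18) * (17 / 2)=314299/144 = 2182.63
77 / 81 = 0.95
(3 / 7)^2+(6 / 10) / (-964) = 43233/236180 = 0.18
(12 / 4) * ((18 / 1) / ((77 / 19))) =1026/77 = 13.32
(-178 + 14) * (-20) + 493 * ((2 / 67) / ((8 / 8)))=220746/67 = 3294.72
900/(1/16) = 14400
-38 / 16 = -19/8 = -2.38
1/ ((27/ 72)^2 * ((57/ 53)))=3392/513 = 6.61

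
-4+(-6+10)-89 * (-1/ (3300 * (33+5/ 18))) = 267/329450 = 0.00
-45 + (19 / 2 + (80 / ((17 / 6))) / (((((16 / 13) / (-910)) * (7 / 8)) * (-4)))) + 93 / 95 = 19154497/3230 = 5930.18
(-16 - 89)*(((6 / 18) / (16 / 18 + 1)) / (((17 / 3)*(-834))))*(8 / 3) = 420/40171 = 0.01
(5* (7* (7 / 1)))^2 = 60025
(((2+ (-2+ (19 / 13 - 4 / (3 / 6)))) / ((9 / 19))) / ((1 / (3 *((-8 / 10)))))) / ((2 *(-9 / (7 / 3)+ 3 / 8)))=-36176/7605 = -4.76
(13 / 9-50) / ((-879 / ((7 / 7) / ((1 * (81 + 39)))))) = 437/949320 = 0.00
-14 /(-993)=14/993 = 0.01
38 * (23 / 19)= 46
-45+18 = -27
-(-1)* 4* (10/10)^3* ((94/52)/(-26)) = -47/169 = -0.28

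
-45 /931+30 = 27885/931 = 29.95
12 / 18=2/3 = 0.67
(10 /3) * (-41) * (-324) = 44280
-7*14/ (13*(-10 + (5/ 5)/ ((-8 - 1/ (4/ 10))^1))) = 1029/1378 = 0.75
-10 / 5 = -2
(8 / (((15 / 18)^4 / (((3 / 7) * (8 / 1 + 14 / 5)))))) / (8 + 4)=139968/21875 = 6.40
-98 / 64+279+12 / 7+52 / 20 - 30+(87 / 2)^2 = 2401317/1120 = 2144.03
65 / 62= 1.05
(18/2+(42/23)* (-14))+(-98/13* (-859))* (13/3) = 1935043/69 = 28044.10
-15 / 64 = -0.23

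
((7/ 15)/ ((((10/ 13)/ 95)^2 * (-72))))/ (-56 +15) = 427063/177120 = 2.41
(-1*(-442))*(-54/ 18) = -1326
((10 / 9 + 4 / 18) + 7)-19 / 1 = -32/3 = -10.67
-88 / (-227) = 88/227 = 0.39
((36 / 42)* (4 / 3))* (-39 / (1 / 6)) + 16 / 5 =-9248/35 = -264.23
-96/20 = -24/5 = -4.80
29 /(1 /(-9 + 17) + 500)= 0.06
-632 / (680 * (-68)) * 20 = 79/289 = 0.27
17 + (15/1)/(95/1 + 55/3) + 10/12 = 3665/204 = 17.97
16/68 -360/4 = -1526/17 = -89.76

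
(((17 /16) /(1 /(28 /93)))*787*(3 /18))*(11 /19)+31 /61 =64155811/2586888 = 24.80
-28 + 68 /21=-520/21 = -24.76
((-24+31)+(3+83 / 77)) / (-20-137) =-853/12089 = -0.07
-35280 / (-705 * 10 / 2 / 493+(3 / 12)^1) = 69572160/13607 = 5112.97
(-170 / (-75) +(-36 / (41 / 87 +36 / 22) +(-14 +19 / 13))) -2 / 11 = -119126731/4326465 = -27.53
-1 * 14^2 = -196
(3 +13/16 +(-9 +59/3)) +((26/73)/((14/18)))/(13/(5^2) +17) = 25972385/1790544 = 14.51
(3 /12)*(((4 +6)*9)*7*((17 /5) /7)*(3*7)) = 3213/2 = 1606.50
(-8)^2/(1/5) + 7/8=2567/8 = 320.88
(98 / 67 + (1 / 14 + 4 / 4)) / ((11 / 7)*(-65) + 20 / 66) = -78441/3152350 = -0.02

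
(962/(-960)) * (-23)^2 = -254449/480 = -530.10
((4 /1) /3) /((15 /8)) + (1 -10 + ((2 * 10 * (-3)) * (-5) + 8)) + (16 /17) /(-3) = 229039/765 = 299.40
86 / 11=7.82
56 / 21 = 8/3 = 2.67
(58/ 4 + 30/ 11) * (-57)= -21603/22 = -981.95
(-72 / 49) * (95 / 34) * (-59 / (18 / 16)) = 179360/833 = 215.32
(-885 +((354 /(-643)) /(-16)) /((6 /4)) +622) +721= 1178035/2572 = 458.02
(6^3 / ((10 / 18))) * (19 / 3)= 12312/5 = 2462.40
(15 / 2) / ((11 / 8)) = 60/11 = 5.45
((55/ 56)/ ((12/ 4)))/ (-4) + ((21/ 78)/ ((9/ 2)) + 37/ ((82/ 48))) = 23249047/1074528 = 21.64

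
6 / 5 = 1.20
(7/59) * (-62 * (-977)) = 424018/59 = 7186.75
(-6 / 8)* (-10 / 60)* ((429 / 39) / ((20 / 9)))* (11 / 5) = 1089/800 = 1.36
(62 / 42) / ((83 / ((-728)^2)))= 2347072/249 = 9425.99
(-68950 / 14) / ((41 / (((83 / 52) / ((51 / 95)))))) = -38833625/108732 = -357.15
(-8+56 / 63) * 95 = -675.56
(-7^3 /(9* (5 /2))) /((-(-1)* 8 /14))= -2401/90 = -26.68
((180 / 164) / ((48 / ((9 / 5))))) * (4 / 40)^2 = 27/65600 = 0.00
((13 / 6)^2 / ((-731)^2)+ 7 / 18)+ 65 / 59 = 187977433/126109196 = 1.49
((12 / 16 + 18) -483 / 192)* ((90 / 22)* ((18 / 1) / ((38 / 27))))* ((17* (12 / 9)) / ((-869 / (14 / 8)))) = -450671445/11623744 = -38.77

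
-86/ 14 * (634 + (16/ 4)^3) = -30014/7 = -4287.71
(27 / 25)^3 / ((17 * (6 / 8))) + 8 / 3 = 2203732/796875 = 2.77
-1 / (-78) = 1/78 = 0.01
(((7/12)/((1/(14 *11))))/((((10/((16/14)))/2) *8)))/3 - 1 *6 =-463/90 = -5.14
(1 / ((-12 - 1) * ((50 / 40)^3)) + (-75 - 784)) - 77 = -1521064/1625 = -936.04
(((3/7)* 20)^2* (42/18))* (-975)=-1170000/7 = -167142.86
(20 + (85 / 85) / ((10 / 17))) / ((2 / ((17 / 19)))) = 3689/380 = 9.71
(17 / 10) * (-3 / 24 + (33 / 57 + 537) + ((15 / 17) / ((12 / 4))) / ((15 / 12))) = 1389389/1520 = 914.07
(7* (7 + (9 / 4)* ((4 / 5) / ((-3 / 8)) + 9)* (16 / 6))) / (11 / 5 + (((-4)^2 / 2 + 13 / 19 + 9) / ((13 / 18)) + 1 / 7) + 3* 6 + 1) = 2916823/396189 = 7.36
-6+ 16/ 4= -2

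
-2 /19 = -0.11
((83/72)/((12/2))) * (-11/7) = -913/3024 = -0.30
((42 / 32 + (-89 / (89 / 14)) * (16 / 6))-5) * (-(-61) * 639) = -1598951.06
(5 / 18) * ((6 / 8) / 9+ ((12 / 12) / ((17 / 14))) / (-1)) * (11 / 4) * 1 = -8305/14688 = -0.57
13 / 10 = 1.30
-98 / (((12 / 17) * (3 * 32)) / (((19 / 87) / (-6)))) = 15827/300672 = 0.05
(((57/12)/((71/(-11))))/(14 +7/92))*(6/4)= -14421/183890 = -0.08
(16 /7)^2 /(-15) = -256/735 = -0.35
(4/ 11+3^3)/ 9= 301/99 = 3.04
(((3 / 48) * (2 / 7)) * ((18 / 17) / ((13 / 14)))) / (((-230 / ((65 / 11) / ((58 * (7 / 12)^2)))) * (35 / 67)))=-10854/213910235 = 0.00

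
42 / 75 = 0.56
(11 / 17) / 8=0.08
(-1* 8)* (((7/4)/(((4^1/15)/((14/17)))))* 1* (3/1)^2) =-6615/17 = -389.12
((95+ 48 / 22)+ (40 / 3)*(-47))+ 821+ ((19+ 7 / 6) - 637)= -7157/22 = -325.32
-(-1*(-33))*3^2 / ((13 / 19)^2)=-107217/169 = -634.42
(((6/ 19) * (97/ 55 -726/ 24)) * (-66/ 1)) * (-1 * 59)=-3327777/95 = -35029.23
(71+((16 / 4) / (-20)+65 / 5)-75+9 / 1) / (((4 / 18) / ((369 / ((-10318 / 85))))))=-5024673/20636 = -243.49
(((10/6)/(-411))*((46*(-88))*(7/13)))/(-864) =-8855/865566 = -0.01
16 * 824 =13184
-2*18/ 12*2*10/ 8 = -15/2 = -7.50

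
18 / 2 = 9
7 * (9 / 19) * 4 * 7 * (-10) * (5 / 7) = -663.16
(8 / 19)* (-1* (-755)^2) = -4560200/19 = -240010.53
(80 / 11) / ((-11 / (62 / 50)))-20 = -12596/605 = -20.82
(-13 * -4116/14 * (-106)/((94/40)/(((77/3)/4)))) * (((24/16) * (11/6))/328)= -142977835/15416 = -9274.64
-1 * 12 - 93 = -105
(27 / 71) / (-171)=-3/1349 = 0.00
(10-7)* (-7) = -21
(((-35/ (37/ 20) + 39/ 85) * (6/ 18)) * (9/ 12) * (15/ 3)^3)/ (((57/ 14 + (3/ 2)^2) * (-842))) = 10159975/93742386 = 0.11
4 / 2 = 2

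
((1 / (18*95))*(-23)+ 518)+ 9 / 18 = 443306/855 = 518.49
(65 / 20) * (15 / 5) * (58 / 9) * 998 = 188123/3 = 62707.67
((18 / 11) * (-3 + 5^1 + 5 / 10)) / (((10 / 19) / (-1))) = -171/22 = -7.77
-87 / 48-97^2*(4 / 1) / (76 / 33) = -4968503/304 = -16343.76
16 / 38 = 0.42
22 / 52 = 11/26 = 0.42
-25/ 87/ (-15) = 0.02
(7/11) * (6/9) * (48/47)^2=10752/24299 = 0.44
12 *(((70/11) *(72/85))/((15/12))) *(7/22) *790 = 26756352/2057 = 13007.46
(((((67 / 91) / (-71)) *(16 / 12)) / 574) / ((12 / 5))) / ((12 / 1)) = -335/400530312 = 0.00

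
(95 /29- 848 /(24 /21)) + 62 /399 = -8545979/11571 = -738.57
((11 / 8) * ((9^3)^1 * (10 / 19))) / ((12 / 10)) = 66825/152 = 439.64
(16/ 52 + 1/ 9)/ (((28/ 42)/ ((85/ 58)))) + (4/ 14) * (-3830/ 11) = -98.56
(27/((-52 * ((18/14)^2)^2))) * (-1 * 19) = 45619/12636 = 3.61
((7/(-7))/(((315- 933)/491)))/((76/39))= 6383/15656 = 0.41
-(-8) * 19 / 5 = 152/5 = 30.40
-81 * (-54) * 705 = 3083670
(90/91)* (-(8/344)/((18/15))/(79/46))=-3450/309127 = -0.01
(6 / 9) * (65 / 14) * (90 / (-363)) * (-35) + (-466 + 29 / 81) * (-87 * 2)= 81048.56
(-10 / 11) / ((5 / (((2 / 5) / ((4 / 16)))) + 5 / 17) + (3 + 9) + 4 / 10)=-6800/118327 = -0.06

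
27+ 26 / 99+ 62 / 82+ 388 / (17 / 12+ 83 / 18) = 81375088/880803 = 92.39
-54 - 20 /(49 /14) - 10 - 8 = -544/7 = -77.71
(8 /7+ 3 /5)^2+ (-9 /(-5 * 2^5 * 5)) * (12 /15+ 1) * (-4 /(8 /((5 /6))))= 94993/31360 = 3.03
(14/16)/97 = 7/776 = 0.01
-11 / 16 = -0.69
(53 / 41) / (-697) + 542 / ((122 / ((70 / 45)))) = 108392041/15688773 = 6.91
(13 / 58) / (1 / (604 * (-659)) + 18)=2587234/207774763 = 0.01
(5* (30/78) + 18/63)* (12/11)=2412/1001 = 2.41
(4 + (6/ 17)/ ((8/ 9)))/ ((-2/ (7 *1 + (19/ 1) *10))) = -58903/136 = -433.11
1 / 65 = 0.02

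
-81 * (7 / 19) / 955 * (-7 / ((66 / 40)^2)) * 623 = 21979440/439109 = 50.05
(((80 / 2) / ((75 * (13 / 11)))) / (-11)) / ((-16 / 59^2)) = 3481/390 = 8.93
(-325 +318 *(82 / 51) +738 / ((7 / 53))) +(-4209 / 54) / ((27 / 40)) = 163627861/28917 = 5658.54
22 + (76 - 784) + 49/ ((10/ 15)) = -1225/2 = -612.50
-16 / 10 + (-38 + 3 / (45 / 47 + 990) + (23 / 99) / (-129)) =-96928888/2447775 = -39.60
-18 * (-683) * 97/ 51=397506/17 = 23382.71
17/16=1.06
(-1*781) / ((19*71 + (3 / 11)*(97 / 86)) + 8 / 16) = -369413/638459 = -0.58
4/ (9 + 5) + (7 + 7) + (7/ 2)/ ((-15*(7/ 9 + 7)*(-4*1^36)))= 40021/2800 = 14.29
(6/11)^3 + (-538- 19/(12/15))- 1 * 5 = -3016513/5324 = -566.59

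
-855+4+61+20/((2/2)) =-770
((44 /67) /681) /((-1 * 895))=-44/40836165 = 0.00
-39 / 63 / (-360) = 13/7560 = 0.00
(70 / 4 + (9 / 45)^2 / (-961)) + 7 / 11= 9585953/528550 = 18.14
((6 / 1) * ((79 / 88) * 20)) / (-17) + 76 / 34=-767/187 = -4.10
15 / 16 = 0.94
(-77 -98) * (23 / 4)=-4025/4 = -1006.25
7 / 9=0.78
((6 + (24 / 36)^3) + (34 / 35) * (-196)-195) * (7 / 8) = -358253/1080 = -331.72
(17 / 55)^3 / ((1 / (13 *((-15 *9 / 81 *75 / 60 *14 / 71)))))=-447083/2835030 = -0.16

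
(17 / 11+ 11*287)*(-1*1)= -34744/11 = -3158.55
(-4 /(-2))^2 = 4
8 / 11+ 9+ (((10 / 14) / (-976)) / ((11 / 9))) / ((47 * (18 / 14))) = 9.73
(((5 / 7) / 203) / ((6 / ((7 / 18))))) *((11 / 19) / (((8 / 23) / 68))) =21505/833112 = 0.03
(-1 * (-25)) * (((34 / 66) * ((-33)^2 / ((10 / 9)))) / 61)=206.93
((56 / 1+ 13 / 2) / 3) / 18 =125/108 = 1.16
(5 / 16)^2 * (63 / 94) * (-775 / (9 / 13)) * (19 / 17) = -33499375/409088 = -81.89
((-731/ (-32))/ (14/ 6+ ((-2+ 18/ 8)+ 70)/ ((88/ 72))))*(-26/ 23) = -313599/726340 = -0.43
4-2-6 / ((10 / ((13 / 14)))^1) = 101/70 = 1.44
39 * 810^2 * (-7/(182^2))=-492075/91 = -5407.42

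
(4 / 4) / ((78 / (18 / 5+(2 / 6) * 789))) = 1333/390 = 3.42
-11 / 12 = -0.92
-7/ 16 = -0.44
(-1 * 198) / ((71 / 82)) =-16236/71 = -228.68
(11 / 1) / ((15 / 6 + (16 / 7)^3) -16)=-7546/1069 = -7.06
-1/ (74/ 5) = -5/74 = -0.07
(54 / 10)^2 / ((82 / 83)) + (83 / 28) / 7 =6014761/200900 = 29.94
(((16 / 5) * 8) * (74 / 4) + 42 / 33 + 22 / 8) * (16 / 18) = 210154/495 = 424.55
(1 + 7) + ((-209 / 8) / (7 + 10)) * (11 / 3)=965/408 = 2.37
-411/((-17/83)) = 34113/17 = 2006.65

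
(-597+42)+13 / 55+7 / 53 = -1616751/2915 = -554.63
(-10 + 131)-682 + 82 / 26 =-557.85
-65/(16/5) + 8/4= -293/16 = -18.31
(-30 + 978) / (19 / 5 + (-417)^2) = 1185/217366 = 0.01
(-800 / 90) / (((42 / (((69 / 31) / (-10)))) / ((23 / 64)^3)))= 279841/127991808 = 0.00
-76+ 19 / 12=-893/12 = -74.42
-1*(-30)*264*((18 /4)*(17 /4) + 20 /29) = 156932.07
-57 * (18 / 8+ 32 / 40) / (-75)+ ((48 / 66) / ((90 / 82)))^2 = 13511039/4900500 = 2.76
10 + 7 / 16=167/16 = 10.44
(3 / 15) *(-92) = -92/5 = -18.40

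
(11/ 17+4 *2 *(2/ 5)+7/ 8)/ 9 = 0.52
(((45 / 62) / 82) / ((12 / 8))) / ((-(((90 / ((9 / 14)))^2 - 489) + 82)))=-15/48788606 = 0.00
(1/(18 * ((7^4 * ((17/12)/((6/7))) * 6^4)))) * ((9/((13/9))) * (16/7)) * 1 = 4/26000429 = 0.00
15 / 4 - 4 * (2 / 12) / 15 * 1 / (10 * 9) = 30371/8100 = 3.75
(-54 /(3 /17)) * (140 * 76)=-3255840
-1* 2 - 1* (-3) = 1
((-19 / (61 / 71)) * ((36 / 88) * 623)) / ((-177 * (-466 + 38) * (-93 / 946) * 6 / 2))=36138361/143254596 = 0.25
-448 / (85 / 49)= -21952/85 = -258.26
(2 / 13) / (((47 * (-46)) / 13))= -1/1081 = 0.00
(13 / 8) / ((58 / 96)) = 78/29 = 2.69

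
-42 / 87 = -14/29 = -0.48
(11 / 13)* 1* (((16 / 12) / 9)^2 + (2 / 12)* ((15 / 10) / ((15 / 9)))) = 27577/189540 = 0.15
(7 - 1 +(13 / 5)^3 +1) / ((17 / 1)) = 3072/2125 = 1.45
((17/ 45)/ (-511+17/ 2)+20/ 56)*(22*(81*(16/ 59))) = 119142672/691775 = 172.23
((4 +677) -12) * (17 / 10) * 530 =602769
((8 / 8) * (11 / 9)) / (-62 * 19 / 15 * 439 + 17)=-55/1550661 = 0.00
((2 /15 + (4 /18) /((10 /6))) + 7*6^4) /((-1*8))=-34021/30 = -1134.03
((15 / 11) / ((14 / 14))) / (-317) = -15/3487 = 0.00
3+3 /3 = 4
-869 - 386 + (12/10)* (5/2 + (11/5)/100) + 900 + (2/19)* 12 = -350.71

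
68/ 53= 1.28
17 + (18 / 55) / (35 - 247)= 99101/5830 = 17.00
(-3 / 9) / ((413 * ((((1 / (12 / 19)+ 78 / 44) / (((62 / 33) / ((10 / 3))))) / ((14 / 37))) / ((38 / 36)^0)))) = -248/4835345 = 0.00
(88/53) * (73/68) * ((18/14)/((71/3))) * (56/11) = 31536/63971 = 0.49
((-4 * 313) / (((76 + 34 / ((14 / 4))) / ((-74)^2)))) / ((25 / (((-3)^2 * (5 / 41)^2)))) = -17996874/42025 = -428.24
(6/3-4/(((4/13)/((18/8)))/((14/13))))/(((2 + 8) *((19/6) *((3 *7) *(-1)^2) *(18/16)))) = -236/5985 = -0.04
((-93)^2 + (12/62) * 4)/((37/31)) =268143/37 = 7247.11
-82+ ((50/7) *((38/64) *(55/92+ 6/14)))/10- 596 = -97742773/144256 = -677.56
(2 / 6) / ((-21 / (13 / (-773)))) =13/48699 = 0.00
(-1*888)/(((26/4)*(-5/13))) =1776/5 = 355.20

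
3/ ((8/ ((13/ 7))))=39/56 = 0.70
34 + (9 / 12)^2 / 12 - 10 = 1539/64 = 24.05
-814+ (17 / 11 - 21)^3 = -10883778/1331 = -8177.14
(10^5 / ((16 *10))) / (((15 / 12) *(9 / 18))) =1000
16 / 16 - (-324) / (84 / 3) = 88/7 = 12.57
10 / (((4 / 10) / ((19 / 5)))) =95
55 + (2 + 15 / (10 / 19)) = 171/2 = 85.50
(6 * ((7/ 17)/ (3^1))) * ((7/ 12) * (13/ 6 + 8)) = 2989/612 = 4.88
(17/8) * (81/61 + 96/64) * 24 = 17595/122 = 144.22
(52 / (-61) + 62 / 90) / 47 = -449/129015 = 0.00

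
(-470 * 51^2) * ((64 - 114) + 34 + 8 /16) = 18948285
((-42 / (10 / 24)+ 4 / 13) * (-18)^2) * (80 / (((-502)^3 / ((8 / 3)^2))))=30099456/205572263 = 0.15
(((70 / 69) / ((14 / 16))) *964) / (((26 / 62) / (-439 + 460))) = 16735040/299 = 55970.03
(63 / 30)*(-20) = -42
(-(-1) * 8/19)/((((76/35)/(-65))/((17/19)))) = -77350/6859 = -11.28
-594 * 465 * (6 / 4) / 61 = -414315/61 = -6792.05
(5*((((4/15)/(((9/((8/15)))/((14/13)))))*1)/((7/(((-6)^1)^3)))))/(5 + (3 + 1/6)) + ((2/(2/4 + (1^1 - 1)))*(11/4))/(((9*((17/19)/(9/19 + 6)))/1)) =1384211/162435 = 8.52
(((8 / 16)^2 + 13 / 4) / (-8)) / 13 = -7/208 = -0.03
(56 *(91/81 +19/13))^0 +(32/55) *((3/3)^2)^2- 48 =-2553/55 = -46.42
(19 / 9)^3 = 9.41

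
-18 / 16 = -9/8 = -1.12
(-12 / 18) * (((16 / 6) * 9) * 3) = -48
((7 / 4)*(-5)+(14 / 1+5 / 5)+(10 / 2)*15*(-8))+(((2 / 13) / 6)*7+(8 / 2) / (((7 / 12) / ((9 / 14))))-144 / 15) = -598.76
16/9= 1.78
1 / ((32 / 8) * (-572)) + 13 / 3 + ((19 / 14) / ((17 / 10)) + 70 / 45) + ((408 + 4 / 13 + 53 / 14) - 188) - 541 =-760177543/2450448 = -310.22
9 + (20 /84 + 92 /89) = 10.27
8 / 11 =0.73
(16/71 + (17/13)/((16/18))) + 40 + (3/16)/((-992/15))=610806273/14649856 = 41.69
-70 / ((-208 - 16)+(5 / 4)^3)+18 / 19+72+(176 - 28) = 221.26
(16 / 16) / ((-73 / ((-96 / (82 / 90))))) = 4320/2993 = 1.44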